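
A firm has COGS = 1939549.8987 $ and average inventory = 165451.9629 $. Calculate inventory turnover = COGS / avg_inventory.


Turnover = 1939549.8987 / 165451.9629 = 11.7227

11.7227


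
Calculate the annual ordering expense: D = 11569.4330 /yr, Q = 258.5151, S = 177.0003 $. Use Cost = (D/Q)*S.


Number of orders = D/Q = 44.7534
Cost = 44.7534 * 177.0003 = 7921.3675

7921.3675 $/yr


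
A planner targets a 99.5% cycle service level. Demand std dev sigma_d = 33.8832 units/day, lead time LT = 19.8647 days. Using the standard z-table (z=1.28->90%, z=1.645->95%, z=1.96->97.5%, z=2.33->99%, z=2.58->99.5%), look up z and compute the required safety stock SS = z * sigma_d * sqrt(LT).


From the table, SL = 99.5% corresponds to z = 2.58
sqrt(LT) = sqrt(19.8647) = 4.4570
SS = 2.58 * 33.8832 * 4.4570 = 389.6235

389.6235 units


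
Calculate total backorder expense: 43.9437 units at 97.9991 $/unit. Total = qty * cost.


Total = 43.9437 * 97.9991 = 4306.4431

4306.4431 $


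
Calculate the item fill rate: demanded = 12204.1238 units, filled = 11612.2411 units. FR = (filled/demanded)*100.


FR = 11612.2411 / 12204.1238 * 100 = 95.1501

95.1501%


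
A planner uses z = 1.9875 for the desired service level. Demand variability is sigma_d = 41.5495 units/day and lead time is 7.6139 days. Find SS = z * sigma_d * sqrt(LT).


sqrt(LT) = sqrt(7.6139) = 2.7593
SS = 1.9875 * 41.5495 * 2.7593 = 227.8644

227.8644 units


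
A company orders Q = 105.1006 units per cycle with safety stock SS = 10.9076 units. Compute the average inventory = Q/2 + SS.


Q/2 = 52.5503
Avg = 52.5503 + 10.9076 = 63.4579

63.4579 units


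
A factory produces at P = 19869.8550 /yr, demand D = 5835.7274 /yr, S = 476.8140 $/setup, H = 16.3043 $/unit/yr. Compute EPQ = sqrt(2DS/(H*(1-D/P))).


1 - D/P = 1 - 0.2937 = 0.7063
H*(1-D/P) = 11.5158
2DS = 5565113.0490
EPQ = sqrt(483260.2900) = 695.1693

695.1693 units


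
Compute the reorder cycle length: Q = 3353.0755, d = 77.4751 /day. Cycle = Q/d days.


Cycle = 3353.0755 / 77.4751 = 43.2794

43.2794 days


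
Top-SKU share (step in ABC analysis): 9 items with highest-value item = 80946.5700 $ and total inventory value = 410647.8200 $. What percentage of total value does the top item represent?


Top item = 80946.5700
Total = 410647.8200
Percentage = 80946.5700 / 410647.8200 * 100 = 19.7119

19.7119%


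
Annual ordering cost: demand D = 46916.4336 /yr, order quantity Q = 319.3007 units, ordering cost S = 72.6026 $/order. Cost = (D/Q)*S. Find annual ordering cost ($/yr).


Number of orders = D/Q = 146.9350
Cost = 146.9350 * 72.6026 = 10667.8597

10667.8597 $/yr


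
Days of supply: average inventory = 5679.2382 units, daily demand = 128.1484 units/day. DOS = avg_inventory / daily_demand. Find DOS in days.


DOS = 5679.2382 / 128.1484 = 44.3177

44.3177 days


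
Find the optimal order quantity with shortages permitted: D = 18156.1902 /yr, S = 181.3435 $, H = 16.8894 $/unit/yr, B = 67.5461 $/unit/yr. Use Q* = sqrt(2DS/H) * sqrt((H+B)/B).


sqrt(2DS/H) = 624.4120
sqrt((H+B)/B) = 1.1181
Q* = 624.4120 * 1.1181 = 698.1257

698.1257 units


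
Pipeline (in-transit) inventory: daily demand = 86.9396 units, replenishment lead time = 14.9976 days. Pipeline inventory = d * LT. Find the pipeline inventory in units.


Pipeline = 86.9396 * 14.9976 = 1303.8853

1303.8853 units


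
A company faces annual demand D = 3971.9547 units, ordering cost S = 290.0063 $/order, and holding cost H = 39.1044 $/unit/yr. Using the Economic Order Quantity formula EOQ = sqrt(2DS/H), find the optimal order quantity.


2*D*S = 2 * 3971.9547 * 290.0063 = 2303783.7726
2*D*S/H = 58913.6714
EOQ = sqrt(58913.6714) = 242.7214

242.7214 units


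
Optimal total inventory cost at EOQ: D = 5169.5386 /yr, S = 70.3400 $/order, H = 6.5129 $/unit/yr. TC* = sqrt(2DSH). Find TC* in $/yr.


2*D*S*H = 4736511.0205
TC* = sqrt(4736511.0205) = 2176.3527

2176.3527 $/yr


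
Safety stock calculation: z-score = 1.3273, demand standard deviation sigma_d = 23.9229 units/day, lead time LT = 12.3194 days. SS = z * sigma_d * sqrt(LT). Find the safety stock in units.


sqrt(LT) = sqrt(12.3194) = 3.5099
SS = 1.3273 * 23.9229 * 3.5099 = 111.4494

111.4494 units


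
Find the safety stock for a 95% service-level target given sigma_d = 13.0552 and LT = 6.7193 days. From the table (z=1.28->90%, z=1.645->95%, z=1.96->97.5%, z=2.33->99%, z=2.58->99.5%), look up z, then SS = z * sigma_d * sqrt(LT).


From the table, SL = 95% corresponds to z = 1.645
sqrt(LT) = sqrt(6.7193) = 2.5922
SS = 1.645 * 13.0552 * 2.5922 = 55.6687

55.6687 units


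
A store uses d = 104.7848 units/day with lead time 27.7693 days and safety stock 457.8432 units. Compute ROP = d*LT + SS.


d*LT = 104.7848 * 27.7693 = 2909.8005
ROP = 2909.8005 + 457.8432 = 3367.6437

3367.6437 units


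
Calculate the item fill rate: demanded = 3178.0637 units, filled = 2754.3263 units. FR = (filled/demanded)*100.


FR = 2754.3263 / 3178.0637 * 100 = 86.6668

86.6668%


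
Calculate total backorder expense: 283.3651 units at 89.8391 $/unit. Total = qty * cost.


Total = 283.3651 * 89.8391 = 25457.2656

25457.2656 $


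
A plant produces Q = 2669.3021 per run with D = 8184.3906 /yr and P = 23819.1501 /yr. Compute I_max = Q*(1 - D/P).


D/P = 0.3436
1 - D/P = 0.6564
I_max = 2669.3021 * 0.6564 = 1752.1153

1752.1153 units


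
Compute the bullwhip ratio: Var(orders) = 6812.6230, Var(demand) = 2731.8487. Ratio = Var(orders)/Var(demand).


BW = 6812.6230 / 2731.8487 = 2.4938

2.4938


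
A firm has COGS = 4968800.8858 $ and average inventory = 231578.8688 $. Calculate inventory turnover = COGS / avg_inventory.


Turnover = 4968800.8858 / 231578.8688 = 21.4562

21.4562


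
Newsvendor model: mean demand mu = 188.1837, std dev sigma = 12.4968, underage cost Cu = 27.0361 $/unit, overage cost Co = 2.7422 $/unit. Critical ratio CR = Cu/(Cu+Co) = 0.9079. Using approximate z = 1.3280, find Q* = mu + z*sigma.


CR = Cu/(Cu+Co) = 27.0361/(27.0361+2.7422) = 0.9079
z = 1.3280
Q* = 188.1837 + 1.3280 * 12.4968 = 204.7795

204.7795 units


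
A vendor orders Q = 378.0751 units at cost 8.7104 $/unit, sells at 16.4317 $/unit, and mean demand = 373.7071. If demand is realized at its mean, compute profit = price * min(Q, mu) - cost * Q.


Sales at mu = min(378.0751, 373.7071) = 373.7071
Revenue = 16.4317 * 373.7071 = 6140.6430
Total cost = 8.7104 * 378.0751 = 3293.1854
Profit = 6140.6430 - 3293.1854 = 2847.4576

2847.4576 $


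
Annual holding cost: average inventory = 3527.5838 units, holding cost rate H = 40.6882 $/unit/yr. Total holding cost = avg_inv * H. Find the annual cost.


Cost = 3527.5838 * 40.6882 = 143531.0352

143531.0352 $/yr


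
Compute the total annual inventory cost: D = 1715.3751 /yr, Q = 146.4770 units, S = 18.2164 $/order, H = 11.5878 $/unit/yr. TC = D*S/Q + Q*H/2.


Ordering cost = D*S/Q = 213.3301
Holding cost = Q*H/2 = 848.6731
TC = 213.3301 + 848.6731 = 1062.0032

1062.0032 $/yr


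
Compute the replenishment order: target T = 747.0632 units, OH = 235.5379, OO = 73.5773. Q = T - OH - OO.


Inventory position = OH + OO = 235.5379 + 73.5773 = 309.1152
Q = 747.0632 - 309.1152 = 437.9480

437.9480 units


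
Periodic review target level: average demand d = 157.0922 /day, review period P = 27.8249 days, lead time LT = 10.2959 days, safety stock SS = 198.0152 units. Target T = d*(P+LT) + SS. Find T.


P + LT = 38.1208
d*(P+LT) = 157.0922 * 38.1208 = 5988.4803
T = 5988.4803 + 198.0152 = 6186.4955

6186.4955 units


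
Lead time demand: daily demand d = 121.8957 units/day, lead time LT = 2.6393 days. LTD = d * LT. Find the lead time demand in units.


LTD = 121.8957 * 2.6393 = 321.7193

321.7193 units


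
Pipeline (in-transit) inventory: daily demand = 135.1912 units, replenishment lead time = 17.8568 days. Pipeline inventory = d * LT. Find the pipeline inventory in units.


Pipeline = 135.1912 * 17.8568 = 2414.0822

2414.0822 units


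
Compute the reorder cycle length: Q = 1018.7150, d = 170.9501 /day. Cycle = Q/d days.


Cycle = 1018.7150 / 170.9501 = 5.9591

5.9591 days


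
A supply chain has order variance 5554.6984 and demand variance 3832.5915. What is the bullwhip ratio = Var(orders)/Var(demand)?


BW = 5554.6984 / 3832.5915 = 1.4493

1.4493


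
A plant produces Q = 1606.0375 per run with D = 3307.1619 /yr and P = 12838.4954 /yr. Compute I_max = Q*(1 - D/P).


D/P = 0.2576
1 - D/P = 0.7424
I_max = 1606.0375 * 0.7424 = 1192.3266

1192.3266 units


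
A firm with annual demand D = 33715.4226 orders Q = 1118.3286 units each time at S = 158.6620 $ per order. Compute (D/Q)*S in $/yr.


Number of orders = D/Q = 30.1480
Cost = 30.1480 * 158.6620 = 4783.3493

4783.3493 $/yr


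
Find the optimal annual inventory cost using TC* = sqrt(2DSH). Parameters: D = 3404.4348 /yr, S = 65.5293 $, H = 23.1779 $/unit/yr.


2*D*S*H = 10341526.0532
TC* = sqrt(10341526.0532) = 3215.8243

3215.8243 $/yr


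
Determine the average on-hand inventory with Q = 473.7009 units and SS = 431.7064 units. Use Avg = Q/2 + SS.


Q/2 = 236.8504
Avg = 236.8504 + 431.7064 = 668.5568

668.5568 units


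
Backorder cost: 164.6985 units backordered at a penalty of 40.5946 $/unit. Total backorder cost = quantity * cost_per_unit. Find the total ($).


Total = 164.6985 * 40.5946 = 6685.8697

6685.8697 $


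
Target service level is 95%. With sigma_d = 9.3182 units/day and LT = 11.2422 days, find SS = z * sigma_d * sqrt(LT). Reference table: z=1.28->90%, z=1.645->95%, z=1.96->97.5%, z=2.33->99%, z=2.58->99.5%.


From the table, SL = 95% corresponds to z = 1.645
sqrt(LT) = sqrt(11.2422) = 3.3529
SS = 1.645 * 9.3182 * 3.3529 = 51.3953

51.3953 units


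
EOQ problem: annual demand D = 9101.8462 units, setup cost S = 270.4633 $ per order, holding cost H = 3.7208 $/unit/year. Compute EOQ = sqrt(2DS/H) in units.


2*D*S = 2 * 9101.8462 * 270.4633 = 4923430.7187
2*D*S/H = 1323218.3183
EOQ = sqrt(1323218.3183) = 1150.3123

1150.3123 units


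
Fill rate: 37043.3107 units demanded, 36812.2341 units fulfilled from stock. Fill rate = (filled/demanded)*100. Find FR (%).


FR = 36812.2341 / 37043.3107 * 100 = 99.3762

99.3762%


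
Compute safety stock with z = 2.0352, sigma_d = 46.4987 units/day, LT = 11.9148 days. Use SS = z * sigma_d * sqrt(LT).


sqrt(LT) = sqrt(11.9148) = 3.4518
SS = 2.0352 * 46.4987 * 3.4518 = 326.6565

326.6565 units


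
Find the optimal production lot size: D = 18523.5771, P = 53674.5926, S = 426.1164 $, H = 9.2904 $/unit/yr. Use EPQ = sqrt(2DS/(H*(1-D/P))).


1 - D/P = 1 - 0.3451 = 0.6549
H*(1-D/P) = 6.0842
2DS = 15786399.9779
EPQ = sqrt(2594654.7017) = 1610.7932

1610.7932 units


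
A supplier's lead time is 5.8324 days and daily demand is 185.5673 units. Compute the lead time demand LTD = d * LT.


LTD = 185.5673 * 5.8324 = 1082.3027

1082.3027 units


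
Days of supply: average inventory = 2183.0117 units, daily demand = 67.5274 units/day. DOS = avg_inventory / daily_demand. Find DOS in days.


DOS = 2183.0117 / 67.5274 = 32.3278

32.3278 days


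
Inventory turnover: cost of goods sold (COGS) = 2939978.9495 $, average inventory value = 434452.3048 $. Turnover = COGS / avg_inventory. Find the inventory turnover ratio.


Turnover = 2939978.9495 / 434452.3048 = 6.7671

6.7671


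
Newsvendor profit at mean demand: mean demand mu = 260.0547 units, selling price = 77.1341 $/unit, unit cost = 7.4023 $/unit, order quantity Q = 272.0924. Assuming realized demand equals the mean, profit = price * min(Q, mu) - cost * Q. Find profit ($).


Sales at mu = min(272.0924, 260.0547) = 260.0547
Revenue = 77.1341 * 260.0547 = 20059.0852
Total cost = 7.4023 * 272.0924 = 2014.1096
Profit = 20059.0852 - 2014.1096 = 18044.9757

18044.9757 $


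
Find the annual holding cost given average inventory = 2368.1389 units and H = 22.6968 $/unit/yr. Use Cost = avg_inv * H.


Cost = 2368.1389 * 22.6968 = 53749.1750

53749.1750 $/yr


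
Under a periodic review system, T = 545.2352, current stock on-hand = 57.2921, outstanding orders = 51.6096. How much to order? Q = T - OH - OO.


Inventory position = OH + OO = 57.2921 + 51.6096 = 108.9017
Q = 545.2352 - 108.9017 = 436.3335

436.3335 units


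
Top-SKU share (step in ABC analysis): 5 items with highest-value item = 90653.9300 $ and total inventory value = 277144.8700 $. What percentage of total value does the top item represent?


Top item = 90653.9300
Total = 277144.8700
Percentage = 90653.9300 / 277144.8700 * 100 = 32.7099

32.7099%


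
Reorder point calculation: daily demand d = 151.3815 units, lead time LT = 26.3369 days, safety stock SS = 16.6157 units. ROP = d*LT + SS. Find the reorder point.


d*LT = 151.3815 * 26.3369 = 3986.9194
ROP = 3986.9194 + 16.6157 = 4003.5351

4003.5351 units


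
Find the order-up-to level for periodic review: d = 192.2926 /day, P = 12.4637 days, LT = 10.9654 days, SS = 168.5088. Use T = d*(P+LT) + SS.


P + LT = 23.4291
d*(P+LT) = 192.2926 * 23.4291 = 4505.2426
T = 4505.2426 + 168.5088 = 4673.7514

4673.7514 units


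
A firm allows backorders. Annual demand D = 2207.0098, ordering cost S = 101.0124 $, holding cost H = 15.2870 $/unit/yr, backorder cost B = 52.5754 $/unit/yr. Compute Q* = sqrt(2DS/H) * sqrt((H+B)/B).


sqrt(2DS/H) = 170.7825
sqrt((H+B)/B) = 1.1361
Q* = 170.7825 * 1.1361 = 194.0290

194.0290 units


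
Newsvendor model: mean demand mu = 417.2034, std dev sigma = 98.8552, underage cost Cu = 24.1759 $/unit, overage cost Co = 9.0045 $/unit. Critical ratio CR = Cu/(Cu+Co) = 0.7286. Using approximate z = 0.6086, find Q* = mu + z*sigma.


CR = Cu/(Cu+Co) = 24.1759/(24.1759+9.0045) = 0.7286
z = 0.6086
Q* = 417.2034 + 0.6086 * 98.8552 = 477.3667

477.3667 units


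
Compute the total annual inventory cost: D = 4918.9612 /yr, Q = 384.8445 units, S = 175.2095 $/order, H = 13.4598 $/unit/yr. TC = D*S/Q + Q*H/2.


Ordering cost = D*S/Q = 2239.4727
Holding cost = Q*H/2 = 2589.9650
TC = 2239.4727 + 2589.9650 = 4829.4377

4829.4377 $/yr


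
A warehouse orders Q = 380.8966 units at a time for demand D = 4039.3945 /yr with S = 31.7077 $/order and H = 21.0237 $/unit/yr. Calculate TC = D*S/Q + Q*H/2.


Ordering cost = D*S/Q = 336.2590
Holding cost = Q*H/2 = 4003.9279
TC = 336.2590 + 4003.9279 = 4340.1869

4340.1869 $/yr


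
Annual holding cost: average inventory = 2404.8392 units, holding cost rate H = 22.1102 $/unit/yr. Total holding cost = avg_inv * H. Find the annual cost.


Cost = 2404.8392 * 22.1102 = 53171.4757

53171.4757 $/yr


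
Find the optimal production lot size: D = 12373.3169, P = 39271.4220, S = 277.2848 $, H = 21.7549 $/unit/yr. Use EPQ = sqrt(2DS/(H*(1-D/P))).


1 - D/P = 1 - 0.3151 = 0.6849
H*(1-D/P) = 14.9005
2DS = 6861865.4039
EPQ = sqrt(460511.0385) = 678.6096

678.6096 units


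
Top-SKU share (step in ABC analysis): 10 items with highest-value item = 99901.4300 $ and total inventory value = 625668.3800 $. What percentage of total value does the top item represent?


Top item = 99901.4300
Total = 625668.3800
Percentage = 99901.4300 / 625668.3800 * 100 = 15.9672

15.9672%


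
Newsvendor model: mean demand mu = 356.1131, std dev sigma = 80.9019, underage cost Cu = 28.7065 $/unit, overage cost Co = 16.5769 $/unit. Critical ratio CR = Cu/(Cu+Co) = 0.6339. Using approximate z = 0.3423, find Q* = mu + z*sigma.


CR = Cu/(Cu+Co) = 28.7065/(28.7065+16.5769) = 0.6339
z = 0.3423
Q* = 356.1131 + 0.3423 * 80.9019 = 383.8058

383.8058 units


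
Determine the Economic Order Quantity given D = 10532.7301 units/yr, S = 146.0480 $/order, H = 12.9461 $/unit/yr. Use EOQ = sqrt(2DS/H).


2*D*S = 2 * 10532.7301 * 146.0480 = 3076568.3313
2*D*S/H = 237644.4127
EOQ = sqrt(237644.4127) = 487.4879

487.4879 units


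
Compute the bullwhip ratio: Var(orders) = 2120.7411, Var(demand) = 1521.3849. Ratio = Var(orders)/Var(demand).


BW = 2120.7411 / 1521.3849 = 1.3940

1.3940


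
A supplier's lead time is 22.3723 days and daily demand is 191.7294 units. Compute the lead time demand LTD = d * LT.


LTD = 191.7294 * 22.3723 = 4289.4277

4289.4277 units


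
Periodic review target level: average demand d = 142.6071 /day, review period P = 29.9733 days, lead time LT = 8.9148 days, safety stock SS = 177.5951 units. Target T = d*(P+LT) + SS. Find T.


P + LT = 38.8881
d*(P+LT) = 142.6071 * 38.8881 = 5545.7192
T = 5545.7192 + 177.5951 = 5723.3143

5723.3143 units


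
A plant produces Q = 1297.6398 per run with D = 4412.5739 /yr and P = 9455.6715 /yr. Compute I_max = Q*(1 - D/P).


D/P = 0.4667
1 - D/P = 0.5333
I_max = 1297.6398 * 0.5333 = 692.0846

692.0846 units


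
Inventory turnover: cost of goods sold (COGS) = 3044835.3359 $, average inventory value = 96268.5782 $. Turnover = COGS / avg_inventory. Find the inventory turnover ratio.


Turnover = 3044835.3359 / 96268.5782 = 31.6285

31.6285


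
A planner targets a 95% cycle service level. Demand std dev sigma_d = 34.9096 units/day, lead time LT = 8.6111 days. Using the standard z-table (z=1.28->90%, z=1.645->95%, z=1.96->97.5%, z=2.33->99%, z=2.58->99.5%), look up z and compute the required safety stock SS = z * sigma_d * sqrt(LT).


From the table, SL = 95% corresponds to z = 1.645
sqrt(LT) = sqrt(8.6111) = 2.9345
SS = 1.645 * 34.9096 * 2.9345 = 168.5156

168.5156 units


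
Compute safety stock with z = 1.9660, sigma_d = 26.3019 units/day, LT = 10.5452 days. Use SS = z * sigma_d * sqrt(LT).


sqrt(LT) = sqrt(10.5452) = 3.2473
SS = 1.9660 * 26.3019 * 3.2473 = 167.9183

167.9183 units


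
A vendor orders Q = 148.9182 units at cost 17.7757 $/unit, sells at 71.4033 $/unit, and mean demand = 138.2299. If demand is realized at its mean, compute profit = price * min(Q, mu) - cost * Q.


Sales at mu = min(148.9182, 138.2299) = 138.2299
Revenue = 71.4033 * 138.2299 = 9870.0710
Total cost = 17.7757 * 148.9182 = 2647.1252
Profit = 9870.0710 - 2647.1252 = 7222.9458

7222.9458 $


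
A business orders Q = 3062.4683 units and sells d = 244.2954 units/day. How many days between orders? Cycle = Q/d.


Cycle = 3062.4683 / 244.2954 = 12.5359

12.5359 days


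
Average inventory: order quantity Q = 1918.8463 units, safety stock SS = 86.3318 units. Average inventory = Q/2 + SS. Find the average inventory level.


Q/2 = 959.4231
Avg = 959.4231 + 86.3318 = 1045.7550

1045.7550 units


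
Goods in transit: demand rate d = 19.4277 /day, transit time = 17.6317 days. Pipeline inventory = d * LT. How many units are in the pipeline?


Pipeline = 19.4277 * 17.6317 = 342.5434

342.5434 units


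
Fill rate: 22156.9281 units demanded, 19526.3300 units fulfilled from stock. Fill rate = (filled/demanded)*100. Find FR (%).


FR = 19526.3300 / 22156.9281 * 100 = 88.1274

88.1274%


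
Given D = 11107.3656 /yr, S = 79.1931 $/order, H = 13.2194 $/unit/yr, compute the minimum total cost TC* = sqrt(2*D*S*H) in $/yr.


2*D*S*H = 23256274.7845
TC* = sqrt(23256274.7845) = 4822.4760

4822.4760 $/yr


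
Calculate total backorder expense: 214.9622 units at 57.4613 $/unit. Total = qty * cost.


Total = 214.9622 * 57.4613 = 12352.0075

12352.0075 $


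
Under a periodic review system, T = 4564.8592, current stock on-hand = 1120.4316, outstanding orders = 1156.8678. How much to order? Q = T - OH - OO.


Inventory position = OH + OO = 1120.4316 + 1156.8678 = 2277.2994
Q = 4564.8592 - 2277.2994 = 2287.5598

2287.5598 units


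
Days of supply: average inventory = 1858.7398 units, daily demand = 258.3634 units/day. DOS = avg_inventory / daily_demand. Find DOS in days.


DOS = 1858.7398 / 258.3634 = 7.1943

7.1943 days


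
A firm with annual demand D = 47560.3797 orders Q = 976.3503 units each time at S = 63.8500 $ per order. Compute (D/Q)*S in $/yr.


Number of orders = D/Q = 48.7124
Cost = 48.7124 * 63.8500 = 3110.2876

3110.2876 $/yr


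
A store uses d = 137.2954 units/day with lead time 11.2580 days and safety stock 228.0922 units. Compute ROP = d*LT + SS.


d*LT = 137.2954 * 11.2580 = 1545.6716
ROP = 1545.6716 + 228.0922 = 1773.7638

1773.7638 units


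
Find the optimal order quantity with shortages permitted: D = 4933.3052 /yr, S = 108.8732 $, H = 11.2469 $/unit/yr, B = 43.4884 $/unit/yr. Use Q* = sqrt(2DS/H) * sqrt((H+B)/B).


sqrt(2DS/H) = 309.0495
sqrt((H+B)/B) = 1.1219
Q* = 309.0495 * 1.1219 = 346.7170

346.7170 units


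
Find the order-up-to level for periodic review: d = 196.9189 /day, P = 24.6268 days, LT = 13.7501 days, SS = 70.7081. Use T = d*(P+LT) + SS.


P + LT = 38.3769
d*(P+LT) = 196.9189 * 38.3769 = 7557.1369
T = 7557.1369 + 70.7081 = 7627.8450

7627.8450 units


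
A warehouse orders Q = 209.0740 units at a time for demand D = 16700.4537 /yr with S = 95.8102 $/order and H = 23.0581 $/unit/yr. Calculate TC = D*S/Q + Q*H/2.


Ordering cost = D*S/Q = 7653.1458
Holding cost = Q*H/2 = 2410.4246
TC = 7653.1458 + 2410.4246 = 10063.5704

10063.5704 $/yr


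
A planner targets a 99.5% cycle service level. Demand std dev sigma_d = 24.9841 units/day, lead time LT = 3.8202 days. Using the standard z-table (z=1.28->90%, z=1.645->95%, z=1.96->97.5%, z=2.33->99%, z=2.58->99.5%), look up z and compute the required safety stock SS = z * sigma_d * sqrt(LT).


From the table, SL = 99.5% corresponds to z = 2.58
sqrt(LT) = sqrt(3.8202) = 1.9545
SS = 2.58 * 24.9841 * 1.9545 = 125.9872

125.9872 units


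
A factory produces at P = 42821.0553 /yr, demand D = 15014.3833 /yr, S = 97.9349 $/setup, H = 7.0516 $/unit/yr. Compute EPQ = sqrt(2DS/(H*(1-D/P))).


1 - D/P = 1 - 0.3506 = 0.6494
H*(1-D/P) = 4.5791
2DS = 2940864.2541
EPQ = sqrt(642237.5017) = 801.3972

801.3972 units


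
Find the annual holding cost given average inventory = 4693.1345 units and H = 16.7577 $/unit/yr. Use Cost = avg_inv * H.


Cost = 4693.1345 * 16.7577 = 78646.1400

78646.1400 $/yr


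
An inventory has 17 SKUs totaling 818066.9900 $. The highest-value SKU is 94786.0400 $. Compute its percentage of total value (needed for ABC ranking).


Top item = 94786.0400
Total = 818066.9900
Percentage = 94786.0400 / 818066.9900 * 100 = 11.5866

11.5866%


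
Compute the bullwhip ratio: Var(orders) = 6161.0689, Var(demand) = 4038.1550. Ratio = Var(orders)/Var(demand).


BW = 6161.0689 / 4038.1550 = 1.5257

1.5257


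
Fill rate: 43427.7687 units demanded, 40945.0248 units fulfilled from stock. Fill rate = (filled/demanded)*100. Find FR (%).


FR = 40945.0248 / 43427.7687 * 100 = 94.2830

94.2830%


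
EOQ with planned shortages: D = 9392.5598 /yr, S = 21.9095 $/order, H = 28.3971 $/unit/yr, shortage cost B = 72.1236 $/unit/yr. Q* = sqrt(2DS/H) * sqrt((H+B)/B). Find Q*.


sqrt(2DS/H) = 120.3888
sqrt((H+B)/B) = 1.1806
Q* = 120.3888 * 1.1806 = 142.1266

142.1266 units


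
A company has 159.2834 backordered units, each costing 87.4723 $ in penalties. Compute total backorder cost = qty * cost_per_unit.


Total = 159.2834 * 87.4723 = 13932.8853

13932.8853 $


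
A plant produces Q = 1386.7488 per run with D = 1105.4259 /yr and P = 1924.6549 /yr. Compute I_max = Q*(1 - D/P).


D/P = 0.5744
1 - D/P = 0.4256
I_max = 1386.7488 * 0.4256 = 590.2694

590.2694 units


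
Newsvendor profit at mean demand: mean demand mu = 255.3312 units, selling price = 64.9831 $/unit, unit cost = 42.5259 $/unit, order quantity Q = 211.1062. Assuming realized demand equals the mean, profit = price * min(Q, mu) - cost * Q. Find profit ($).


Sales at mu = min(211.1062, 255.3312) = 211.1062
Revenue = 64.9831 * 211.1062 = 13718.3353
Total cost = 42.5259 * 211.1062 = 8977.4812
Profit = 13718.3353 - 8977.4812 = 4740.8542

4740.8542 $


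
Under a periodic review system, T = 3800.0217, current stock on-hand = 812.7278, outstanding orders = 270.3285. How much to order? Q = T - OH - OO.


Inventory position = OH + OO = 812.7278 + 270.3285 = 1083.0563
Q = 3800.0217 - 1083.0563 = 2716.9654

2716.9654 units


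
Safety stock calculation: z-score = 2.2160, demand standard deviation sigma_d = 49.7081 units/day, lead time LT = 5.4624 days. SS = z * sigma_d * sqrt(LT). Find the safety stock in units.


sqrt(LT) = sqrt(5.4624) = 2.3372
SS = 2.2160 * 49.7081 * 2.3372 = 257.4475

257.4475 units


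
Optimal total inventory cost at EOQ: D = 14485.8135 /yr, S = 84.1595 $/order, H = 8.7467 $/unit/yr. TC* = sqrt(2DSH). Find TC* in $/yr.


2*D*S*H = 21326533.1877
TC* = sqrt(21326533.1877) = 4618.0660

4618.0660 $/yr


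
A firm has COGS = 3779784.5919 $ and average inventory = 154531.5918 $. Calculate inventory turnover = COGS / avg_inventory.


Turnover = 3779784.5919 / 154531.5918 = 24.4596

24.4596


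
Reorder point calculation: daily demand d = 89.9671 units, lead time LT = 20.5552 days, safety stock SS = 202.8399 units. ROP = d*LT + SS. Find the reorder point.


d*LT = 89.9671 * 20.5552 = 1849.2917
ROP = 1849.2917 + 202.8399 = 2052.1316

2052.1316 units


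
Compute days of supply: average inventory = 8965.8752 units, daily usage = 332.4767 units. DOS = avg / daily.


DOS = 8965.8752 / 332.4767 = 26.9669

26.9669 days


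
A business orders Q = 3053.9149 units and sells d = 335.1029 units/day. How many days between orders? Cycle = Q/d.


Cycle = 3053.9149 / 335.1029 = 9.1134

9.1134 days


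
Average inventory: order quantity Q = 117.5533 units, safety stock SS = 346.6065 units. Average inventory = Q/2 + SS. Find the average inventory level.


Q/2 = 58.7766
Avg = 58.7766 + 346.6065 = 405.3832

405.3832 units


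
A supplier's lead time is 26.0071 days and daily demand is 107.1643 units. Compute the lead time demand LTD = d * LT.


LTD = 107.1643 * 26.0071 = 2787.0327

2787.0327 units


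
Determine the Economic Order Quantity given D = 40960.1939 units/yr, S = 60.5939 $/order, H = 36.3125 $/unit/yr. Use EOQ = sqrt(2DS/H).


2*D*S = 2 * 40960.1939 * 60.5939 = 4963875.7863
2*D*S/H = 136698.8168
EOQ = sqrt(136698.8168) = 369.7280

369.7280 units


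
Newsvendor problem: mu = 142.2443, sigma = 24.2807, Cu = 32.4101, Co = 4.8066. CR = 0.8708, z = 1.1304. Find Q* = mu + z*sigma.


CR = Cu/(Cu+Co) = 32.4101/(32.4101+4.8066) = 0.8708
z = 1.1304
Q* = 142.2443 + 1.1304 * 24.2807 = 169.6912

169.6912 units


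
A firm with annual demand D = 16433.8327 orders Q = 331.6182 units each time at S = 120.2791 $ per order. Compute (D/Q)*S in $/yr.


Number of orders = D/Q = 49.5565
Cost = 49.5565 * 120.2791 = 5960.6095

5960.6095 $/yr


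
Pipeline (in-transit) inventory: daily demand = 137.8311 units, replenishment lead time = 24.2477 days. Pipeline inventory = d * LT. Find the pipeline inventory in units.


Pipeline = 137.8311 * 24.2477 = 3342.0872

3342.0872 units


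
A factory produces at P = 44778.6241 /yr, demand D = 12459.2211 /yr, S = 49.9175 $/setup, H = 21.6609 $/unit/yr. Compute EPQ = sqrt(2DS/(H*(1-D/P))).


1 - D/P = 1 - 0.2782 = 0.7218
H*(1-D/P) = 15.6340
2DS = 1243866.3385
EPQ = sqrt(79561.8060) = 282.0670

282.0670 units


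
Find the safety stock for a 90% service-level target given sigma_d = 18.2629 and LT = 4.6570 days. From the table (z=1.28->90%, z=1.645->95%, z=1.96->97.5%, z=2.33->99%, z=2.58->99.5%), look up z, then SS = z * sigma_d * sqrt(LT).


From the table, SL = 90% corresponds to z = 1.28
sqrt(LT) = sqrt(4.6570) = 2.1580
SS = 1.28 * 18.2629 * 2.1580 = 50.4467

50.4467 units


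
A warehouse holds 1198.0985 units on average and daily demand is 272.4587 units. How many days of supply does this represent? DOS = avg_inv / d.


DOS = 1198.0985 / 272.4587 = 4.3974

4.3974 days


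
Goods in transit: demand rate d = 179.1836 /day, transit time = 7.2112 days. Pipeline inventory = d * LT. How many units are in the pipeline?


Pipeline = 179.1836 * 7.2112 = 1292.1288

1292.1288 units


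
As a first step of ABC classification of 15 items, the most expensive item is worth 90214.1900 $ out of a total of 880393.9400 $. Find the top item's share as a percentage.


Top item = 90214.1900
Total = 880393.9400
Percentage = 90214.1900 / 880393.9400 * 100 = 10.2470

10.2470%


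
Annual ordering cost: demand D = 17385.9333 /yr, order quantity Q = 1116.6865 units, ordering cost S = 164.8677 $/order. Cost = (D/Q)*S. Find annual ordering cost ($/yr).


Number of orders = D/Q = 15.5692
Cost = 15.5692 * 164.8677 = 2566.8608

2566.8608 $/yr


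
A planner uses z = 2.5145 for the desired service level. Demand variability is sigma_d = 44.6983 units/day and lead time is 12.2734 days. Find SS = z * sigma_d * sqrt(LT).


sqrt(LT) = sqrt(12.2734) = 3.5033
SS = 2.5145 * 44.6983 * 3.5033 = 393.7541

393.7541 units


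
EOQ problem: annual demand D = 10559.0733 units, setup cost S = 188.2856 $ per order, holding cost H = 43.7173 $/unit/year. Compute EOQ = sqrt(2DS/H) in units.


2*D*S = 2 * 10559.0733 * 188.2856 = 3976242.9035
2*D*S/H = 90953.5333
EOQ = sqrt(90953.5333) = 301.5850

301.5850 units


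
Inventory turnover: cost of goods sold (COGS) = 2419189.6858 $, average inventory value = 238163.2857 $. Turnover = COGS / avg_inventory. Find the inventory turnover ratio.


Turnover = 2419189.6858 / 238163.2857 = 10.1577

10.1577


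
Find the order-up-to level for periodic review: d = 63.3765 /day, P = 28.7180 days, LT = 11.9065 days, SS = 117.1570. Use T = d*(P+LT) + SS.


P + LT = 40.6245
d*(P+LT) = 63.3765 * 40.6245 = 2574.6386
T = 2574.6386 + 117.1570 = 2691.7956

2691.7956 units


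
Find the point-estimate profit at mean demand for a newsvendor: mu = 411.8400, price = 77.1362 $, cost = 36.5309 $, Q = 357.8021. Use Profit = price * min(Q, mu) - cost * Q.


Sales at mu = min(357.8021, 411.8400) = 357.8021
Revenue = 77.1362 * 357.8021 = 27599.4943
Total cost = 36.5309 * 357.8021 = 13070.8327
Profit = 27599.4943 - 13070.8327 = 14528.6616

14528.6616 $


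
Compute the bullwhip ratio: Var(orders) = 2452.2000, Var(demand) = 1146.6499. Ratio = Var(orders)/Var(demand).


BW = 2452.2000 / 1146.6499 = 2.1386

2.1386


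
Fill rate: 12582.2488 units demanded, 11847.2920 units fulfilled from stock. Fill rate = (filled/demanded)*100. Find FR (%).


FR = 11847.2920 / 12582.2488 * 100 = 94.1588

94.1588%


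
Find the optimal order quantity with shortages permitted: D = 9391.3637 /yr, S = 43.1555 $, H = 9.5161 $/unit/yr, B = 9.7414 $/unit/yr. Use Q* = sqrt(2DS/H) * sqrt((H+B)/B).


sqrt(2DS/H) = 291.8555
sqrt((H+B)/B) = 1.4060
Q* = 291.8555 * 1.4060 = 410.3526

410.3526 units


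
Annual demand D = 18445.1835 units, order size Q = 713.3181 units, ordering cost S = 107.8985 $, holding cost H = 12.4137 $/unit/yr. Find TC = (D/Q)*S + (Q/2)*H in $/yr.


Ordering cost = D*S/Q = 2790.0703
Holding cost = Q*H/2 = 4427.4584
TC = 2790.0703 + 4427.4584 = 7217.5287

7217.5287 $/yr


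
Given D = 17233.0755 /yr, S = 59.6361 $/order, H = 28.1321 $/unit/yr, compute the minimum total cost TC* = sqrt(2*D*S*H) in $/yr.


2*D*S*H = 57823473.0582
TC* = sqrt(57823473.0582) = 7604.1747

7604.1747 $/yr


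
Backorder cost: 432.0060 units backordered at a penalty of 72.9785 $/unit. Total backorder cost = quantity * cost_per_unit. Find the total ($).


Total = 432.0060 * 72.9785 = 31527.1499

31527.1499 $


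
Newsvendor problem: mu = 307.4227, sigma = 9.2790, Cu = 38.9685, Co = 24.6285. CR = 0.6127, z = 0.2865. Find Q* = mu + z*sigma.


CR = Cu/(Cu+Co) = 38.9685/(38.9685+24.6285) = 0.6127
z = 0.2865
Q* = 307.4227 + 0.2865 * 9.2790 = 310.0811

310.0811 units


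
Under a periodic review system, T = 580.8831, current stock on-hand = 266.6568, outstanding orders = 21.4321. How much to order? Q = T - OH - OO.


Inventory position = OH + OO = 266.6568 + 21.4321 = 288.0889
Q = 580.8831 - 288.0889 = 292.7942

292.7942 units


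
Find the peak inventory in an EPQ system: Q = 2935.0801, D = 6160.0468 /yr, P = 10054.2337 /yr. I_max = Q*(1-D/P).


D/P = 0.6127
1 - D/P = 0.3873
I_max = 2935.0801 * 0.3873 = 1136.8097

1136.8097 units


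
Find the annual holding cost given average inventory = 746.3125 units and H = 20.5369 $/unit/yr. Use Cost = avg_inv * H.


Cost = 746.3125 * 20.5369 = 15326.9452

15326.9452 $/yr


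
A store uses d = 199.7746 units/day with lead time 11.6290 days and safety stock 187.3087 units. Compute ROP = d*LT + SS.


d*LT = 199.7746 * 11.6290 = 2323.1788
ROP = 2323.1788 + 187.3087 = 2510.4875

2510.4875 units


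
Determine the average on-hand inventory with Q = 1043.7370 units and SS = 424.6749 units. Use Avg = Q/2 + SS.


Q/2 = 521.8685
Avg = 521.8685 + 424.6749 = 946.5434

946.5434 units


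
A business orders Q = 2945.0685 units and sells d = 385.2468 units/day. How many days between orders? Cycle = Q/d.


Cycle = 2945.0685 / 385.2468 = 7.6446

7.6446 days


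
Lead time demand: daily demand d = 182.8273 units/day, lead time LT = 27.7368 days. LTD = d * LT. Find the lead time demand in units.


LTD = 182.8273 * 27.7368 = 5071.0443

5071.0443 units


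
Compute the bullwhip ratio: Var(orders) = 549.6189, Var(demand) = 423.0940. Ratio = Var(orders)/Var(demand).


BW = 549.6189 / 423.0940 = 1.2990

1.2990


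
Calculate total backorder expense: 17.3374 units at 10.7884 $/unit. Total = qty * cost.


Total = 17.3374 * 10.7884 = 187.0428

187.0428 $


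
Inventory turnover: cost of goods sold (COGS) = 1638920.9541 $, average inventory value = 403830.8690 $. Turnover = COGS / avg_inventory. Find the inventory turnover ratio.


Turnover = 1638920.9541 / 403830.8690 = 4.0584

4.0584


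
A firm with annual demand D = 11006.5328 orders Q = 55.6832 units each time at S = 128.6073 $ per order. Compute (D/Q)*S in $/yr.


Number of orders = D/Q = 197.6634
Cost = 197.6634 * 128.6073 = 25420.9612

25420.9612 $/yr


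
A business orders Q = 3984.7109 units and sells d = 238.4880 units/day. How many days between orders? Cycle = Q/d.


Cycle = 3984.7109 / 238.4880 = 16.7082

16.7082 days


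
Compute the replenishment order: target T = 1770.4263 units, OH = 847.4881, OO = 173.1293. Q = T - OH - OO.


Inventory position = OH + OO = 847.4881 + 173.1293 = 1020.6174
Q = 1770.4263 - 1020.6174 = 749.8089

749.8089 units


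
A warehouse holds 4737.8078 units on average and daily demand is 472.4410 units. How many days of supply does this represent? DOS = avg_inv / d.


DOS = 4737.8078 / 472.4410 = 10.0284

10.0284 days


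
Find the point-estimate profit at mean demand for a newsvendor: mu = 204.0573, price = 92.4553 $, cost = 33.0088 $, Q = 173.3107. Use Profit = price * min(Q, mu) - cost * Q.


Sales at mu = min(173.3107, 204.0573) = 173.3107
Revenue = 92.4553 * 173.3107 = 16023.4928
Total cost = 33.0088 * 173.3107 = 5720.7782
Profit = 16023.4928 - 5720.7782 = 10302.7145

10302.7145 $


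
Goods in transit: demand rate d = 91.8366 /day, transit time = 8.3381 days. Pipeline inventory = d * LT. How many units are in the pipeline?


Pipeline = 91.8366 * 8.3381 = 765.7428

765.7428 units


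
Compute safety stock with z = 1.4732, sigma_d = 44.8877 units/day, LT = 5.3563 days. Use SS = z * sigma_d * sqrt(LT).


sqrt(LT) = sqrt(5.3563) = 2.3144
SS = 1.4732 * 44.8877 * 2.3144 = 153.0458

153.0458 units


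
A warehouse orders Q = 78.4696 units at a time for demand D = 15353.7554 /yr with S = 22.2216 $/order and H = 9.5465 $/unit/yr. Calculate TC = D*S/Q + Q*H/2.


Ordering cost = D*S/Q = 4347.9897
Holding cost = Q*H/2 = 374.5550
TC = 4347.9897 + 374.5550 = 4722.5447

4722.5447 $/yr


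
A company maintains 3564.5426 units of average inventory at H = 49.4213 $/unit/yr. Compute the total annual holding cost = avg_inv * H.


Cost = 3564.5426 * 49.4213 = 176164.3292

176164.3292 $/yr


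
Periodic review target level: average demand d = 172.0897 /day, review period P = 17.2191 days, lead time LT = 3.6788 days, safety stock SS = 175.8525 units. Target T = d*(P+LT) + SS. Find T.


P + LT = 20.8979
d*(P+LT) = 172.0897 * 20.8979 = 3596.3133
T = 3596.3133 + 175.8525 = 3772.1658

3772.1658 units


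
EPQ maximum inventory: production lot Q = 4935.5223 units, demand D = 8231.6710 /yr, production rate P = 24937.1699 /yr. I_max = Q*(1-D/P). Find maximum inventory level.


D/P = 0.3301
1 - D/P = 0.6699
I_max = 4935.5223 * 0.6699 = 3306.3240

3306.3240 units


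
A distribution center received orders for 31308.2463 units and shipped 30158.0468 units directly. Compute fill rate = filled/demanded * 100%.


FR = 30158.0468 / 31308.2463 * 100 = 96.3262

96.3262%


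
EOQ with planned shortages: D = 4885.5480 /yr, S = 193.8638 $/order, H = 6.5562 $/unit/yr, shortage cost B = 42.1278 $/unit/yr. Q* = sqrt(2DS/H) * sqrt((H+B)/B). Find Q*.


sqrt(2DS/H) = 537.5191
sqrt((H+B)/B) = 1.0750
Q* = 537.5191 * 1.0750 = 577.8334

577.8334 units


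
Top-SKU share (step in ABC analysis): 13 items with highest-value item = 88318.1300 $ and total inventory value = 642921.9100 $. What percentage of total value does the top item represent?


Top item = 88318.1300
Total = 642921.9100
Percentage = 88318.1300 / 642921.9100 * 100 = 13.7370

13.7370%


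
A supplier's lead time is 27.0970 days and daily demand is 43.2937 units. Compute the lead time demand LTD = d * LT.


LTD = 43.2937 * 27.0970 = 1173.1294

1173.1294 units


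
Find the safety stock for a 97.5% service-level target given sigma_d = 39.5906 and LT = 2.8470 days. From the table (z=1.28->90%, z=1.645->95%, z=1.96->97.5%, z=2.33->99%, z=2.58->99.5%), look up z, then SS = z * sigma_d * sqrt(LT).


From the table, SL = 97.5% corresponds to z = 1.96
sqrt(LT) = sqrt(2.8470) = 1.6873
SS = 1.96 * 39.5906 * 1.6873 = 130.9308

130.9308 units


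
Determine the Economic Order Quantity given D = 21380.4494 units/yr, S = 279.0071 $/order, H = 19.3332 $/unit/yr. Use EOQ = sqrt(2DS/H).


2*D*S = 2 * 21380.4494 * 279.0071 = 11930594.3676
2*D*S/H = 617103.9646
EOQ = sqrt(617103.9646) = 785.5597

785.5597 units


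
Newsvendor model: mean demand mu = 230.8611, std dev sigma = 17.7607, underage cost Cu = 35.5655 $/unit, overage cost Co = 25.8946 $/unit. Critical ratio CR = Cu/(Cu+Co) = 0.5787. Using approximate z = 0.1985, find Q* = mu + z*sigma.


CR = Cu/(Cu+Co) = 35.5655/(35.5655+25.8946) = 0.5787
z = 0.1985
Q* = 230.8611 + 0.1985 * 17.7607 = 234.3866

234.3866 units


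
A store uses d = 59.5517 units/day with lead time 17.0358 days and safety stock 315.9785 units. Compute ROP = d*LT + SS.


d*LT = 59.5517 * 17.0358 = 1014.5109
ROP = 1014.5109 + 315.9785 = 1330.4894

1330.4894 units


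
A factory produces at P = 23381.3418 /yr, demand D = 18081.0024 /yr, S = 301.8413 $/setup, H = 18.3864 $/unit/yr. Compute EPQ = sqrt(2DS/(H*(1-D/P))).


1 - D/P = 1 - 0.7733 = 0.2267
H*(1-D/P) = 4.1680
2DS = 10915186.5394
EPQ = sqrt(2618787.1958) = 1618.2667

1618.2667 units


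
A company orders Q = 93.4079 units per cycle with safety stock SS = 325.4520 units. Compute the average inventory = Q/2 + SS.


Q/2 = 46.7039
Avg = 46.7039 + 325.4520 = 372.1560

372.1560 units


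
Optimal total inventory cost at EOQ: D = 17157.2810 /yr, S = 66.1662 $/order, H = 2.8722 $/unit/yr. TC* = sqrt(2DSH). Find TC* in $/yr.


2*D*S*H = 6521227.1954
TC* = sqrt(6521227.1954) = 2553.6694

2553.6694 $/yr


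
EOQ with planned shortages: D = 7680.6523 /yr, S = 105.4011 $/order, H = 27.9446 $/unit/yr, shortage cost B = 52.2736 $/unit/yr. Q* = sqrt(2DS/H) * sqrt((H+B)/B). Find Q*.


sqrt(2DS/H) = 240.7064
sqrt((H+B)/B) = 1.2388
Q* = 240.7064 * 1.2388 = 298.1830

298.1830 units


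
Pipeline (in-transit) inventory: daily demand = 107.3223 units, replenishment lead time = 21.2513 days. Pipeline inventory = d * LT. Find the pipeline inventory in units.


Pipeline = 107.3223 * 21.2513 = 2280.7384

2280.7384 units


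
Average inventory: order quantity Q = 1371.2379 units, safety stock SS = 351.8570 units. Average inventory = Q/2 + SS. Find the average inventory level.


Q/2 = 685.6190
Avg = 685.6190 + 351.8570 = 1037.4760

1037.4760 units
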